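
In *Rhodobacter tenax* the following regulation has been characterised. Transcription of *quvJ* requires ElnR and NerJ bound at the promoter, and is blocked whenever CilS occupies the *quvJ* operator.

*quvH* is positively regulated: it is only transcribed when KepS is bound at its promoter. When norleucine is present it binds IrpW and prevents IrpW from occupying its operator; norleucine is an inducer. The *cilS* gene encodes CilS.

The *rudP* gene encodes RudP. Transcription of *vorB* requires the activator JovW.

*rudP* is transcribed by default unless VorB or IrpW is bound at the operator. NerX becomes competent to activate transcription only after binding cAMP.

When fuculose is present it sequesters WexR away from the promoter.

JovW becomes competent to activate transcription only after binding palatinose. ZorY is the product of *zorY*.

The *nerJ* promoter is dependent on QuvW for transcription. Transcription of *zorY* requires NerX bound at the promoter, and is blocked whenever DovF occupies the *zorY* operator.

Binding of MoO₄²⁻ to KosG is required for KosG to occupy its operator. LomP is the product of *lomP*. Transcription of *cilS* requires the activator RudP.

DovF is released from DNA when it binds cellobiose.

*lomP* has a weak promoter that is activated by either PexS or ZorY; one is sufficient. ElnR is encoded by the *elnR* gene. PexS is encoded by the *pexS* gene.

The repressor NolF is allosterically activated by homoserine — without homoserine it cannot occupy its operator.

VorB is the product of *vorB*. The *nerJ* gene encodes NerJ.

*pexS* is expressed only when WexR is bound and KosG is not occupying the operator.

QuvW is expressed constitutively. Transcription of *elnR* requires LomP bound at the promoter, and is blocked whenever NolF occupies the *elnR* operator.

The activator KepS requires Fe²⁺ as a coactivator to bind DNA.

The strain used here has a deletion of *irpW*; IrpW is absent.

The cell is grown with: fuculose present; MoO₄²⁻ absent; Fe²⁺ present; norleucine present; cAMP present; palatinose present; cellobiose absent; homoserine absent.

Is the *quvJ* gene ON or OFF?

OFF

Fuculose is present, so WexR is inactive.
MoO₄²⁻ is absent, so KosG is inactive.
Required activator WexR is absent, so *pexS* is not transcribed.
So PexS is not produced.
Cellobiose is absent, so DovF is active.
cAMP is present, so NerX is active.
With repressor DovF bound, *zorY* is not transcribed.
So ZorY is not produced.
No activator is available at the *lomP* promoter, so *lomP* is not transcribed.
So LomP is not produced.
Homoserine is absent, so NolF is inactive.
Required activator LomP is absent, so *elnR* is not transcribed.
So ElnR is not produced.
QuvW is produced constitutively and is active.
No repressor is bound and QuvW is active, so *nerJ* is transcribed.
So NerJ is produced and active.
Palatinose is present, so JovW is active.
No repressor is bound and JovW is active, so *vorB* is transcribed.
So VorB is produced and active.
IrpW is non-functional in this strain, so it has no effect.
With repressor VorB bound, *rudP* is not transcribed.
So RudP is not produced.
Required activator RudP is absent, so *cilS* is not transcribed.
So CilS is not produced.
Required activator ElnR is absent, so *quvJ* is not transcribed.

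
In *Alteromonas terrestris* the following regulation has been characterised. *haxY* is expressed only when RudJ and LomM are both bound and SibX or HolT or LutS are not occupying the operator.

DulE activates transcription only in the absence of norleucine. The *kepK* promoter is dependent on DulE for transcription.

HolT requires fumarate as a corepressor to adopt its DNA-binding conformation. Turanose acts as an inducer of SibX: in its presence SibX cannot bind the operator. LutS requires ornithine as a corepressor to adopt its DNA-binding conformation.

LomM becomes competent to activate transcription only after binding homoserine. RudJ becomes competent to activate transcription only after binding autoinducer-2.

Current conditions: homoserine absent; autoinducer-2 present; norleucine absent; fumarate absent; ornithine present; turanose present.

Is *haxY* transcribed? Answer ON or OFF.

Turanose is present, so SibX is inactive.
Fumarate is absent, so HolT is inactive.
Autoinducer-2 is present, so RudJ is active.
Ornithine is present, so LutS is active.
Homoserine is absent, so LomM is inactive.
With repressor LutS bound, *haxY* is not transcribed.

OFF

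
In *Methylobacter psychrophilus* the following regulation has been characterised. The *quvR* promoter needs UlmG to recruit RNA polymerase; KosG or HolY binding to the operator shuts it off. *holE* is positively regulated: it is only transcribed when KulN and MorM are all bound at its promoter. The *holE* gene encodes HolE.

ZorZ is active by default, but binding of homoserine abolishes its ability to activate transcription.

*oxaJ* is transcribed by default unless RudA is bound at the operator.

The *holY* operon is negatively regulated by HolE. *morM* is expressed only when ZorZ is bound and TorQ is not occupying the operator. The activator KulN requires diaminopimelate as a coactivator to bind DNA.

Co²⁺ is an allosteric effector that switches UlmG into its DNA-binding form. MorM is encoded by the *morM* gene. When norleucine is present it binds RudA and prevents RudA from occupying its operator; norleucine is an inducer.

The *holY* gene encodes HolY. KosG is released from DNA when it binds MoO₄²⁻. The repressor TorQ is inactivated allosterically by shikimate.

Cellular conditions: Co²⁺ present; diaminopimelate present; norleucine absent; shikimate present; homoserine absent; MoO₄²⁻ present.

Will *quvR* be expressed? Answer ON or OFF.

Co²⁺ is present, so UlmG is active.
MoO₄²⁻ is present, so KosG is inactive.
Diaminopimelate is present, so KulN is active.
Shikimate is present, so TorQ is inactive.
Homoserine is absent, so ZorZ is active.
No repressor is bound and ZorZ is active, so *morM* is transcribed.
So MorM is produced and active.
No repressor is bound and KulN and MorM are active, so *holE* is transcribed.
So HolE is produced and active.
With repressor HolE bound, *holY* is not transcribed.
So HolY is not produced.
No repressor is bound and UlmG is active, so *quvR* is transcribed.

ON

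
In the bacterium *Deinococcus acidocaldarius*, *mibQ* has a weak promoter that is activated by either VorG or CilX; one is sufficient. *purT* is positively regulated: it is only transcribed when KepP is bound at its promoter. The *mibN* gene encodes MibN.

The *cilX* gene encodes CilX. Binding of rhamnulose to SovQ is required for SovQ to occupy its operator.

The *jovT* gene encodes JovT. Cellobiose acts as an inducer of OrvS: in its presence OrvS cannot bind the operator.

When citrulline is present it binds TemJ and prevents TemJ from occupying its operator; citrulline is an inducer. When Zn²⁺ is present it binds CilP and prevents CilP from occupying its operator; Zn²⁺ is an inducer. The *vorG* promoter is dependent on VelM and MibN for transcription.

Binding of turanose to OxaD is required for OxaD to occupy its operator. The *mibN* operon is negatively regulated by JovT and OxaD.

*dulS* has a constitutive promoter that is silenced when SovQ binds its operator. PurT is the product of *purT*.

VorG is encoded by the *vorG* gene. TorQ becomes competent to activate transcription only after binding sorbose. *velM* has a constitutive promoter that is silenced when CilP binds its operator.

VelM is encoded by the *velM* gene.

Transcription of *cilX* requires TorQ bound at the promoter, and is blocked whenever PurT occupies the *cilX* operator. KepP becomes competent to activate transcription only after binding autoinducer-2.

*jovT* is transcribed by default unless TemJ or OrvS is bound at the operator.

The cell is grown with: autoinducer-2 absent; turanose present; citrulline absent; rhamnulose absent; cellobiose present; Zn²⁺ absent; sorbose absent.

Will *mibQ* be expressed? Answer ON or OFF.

OFF

Zn²⁺ is absent, so CilP is active.
With repressor CilP bound, *velM* is not transcribed.
So VelM is not produced.
Citrulline is absent, so TemJ is active.
Cellobiose is present, so OrvS is inactive.
With repressor TemJ bound, *jovT* is not transcribed.
So JovT is not produced.
Turanose is present, so OxaD is active.
With repressor OxaD bound, *mibN* is not transcribed.
So MibN is not produced.
Required activator VelM is absent, so *vorG* is not transcribed.
So VorG is not produced.
Autoinducer-2 is absent, so KepP is inactive.
Required activator KepP is absent, so *purT* is not transcribed.
So PurT is not produced.
Sorbose is absent, so TorQ is inactive.
Required activator TorQ is absent, so *cilX* is not transcribed.
So CilX is not produced.
No activator is available at the *mibQ* promoter, so *mibQ* is not transcribed.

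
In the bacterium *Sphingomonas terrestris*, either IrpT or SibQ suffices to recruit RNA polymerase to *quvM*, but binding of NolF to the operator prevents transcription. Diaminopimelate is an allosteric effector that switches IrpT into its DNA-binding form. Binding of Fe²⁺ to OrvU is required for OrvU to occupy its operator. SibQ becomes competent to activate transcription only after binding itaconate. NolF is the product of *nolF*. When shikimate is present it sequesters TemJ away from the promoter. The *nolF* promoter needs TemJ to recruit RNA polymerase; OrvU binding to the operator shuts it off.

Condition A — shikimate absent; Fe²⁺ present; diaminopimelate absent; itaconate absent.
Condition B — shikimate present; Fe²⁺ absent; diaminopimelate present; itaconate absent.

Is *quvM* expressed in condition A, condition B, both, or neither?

Condition A:
Shikimate is absent, so TemJ is active.
Fe²⁺ is present, so OrvU is active.
With repressor OrvU bound, *nolF* is not transcribed.
So NolF is not produced.
Diaminopimelate is absent, so IrpT is inactive.
Itaconate is absent, so SibQ is inactive.
No activator is available at the *quvM* promoter, so *quvM* is not transcribed.
→ *quvM* is OFF in A.
Condition B:
Shikimate is present, so TemJ is inactive.
Fe²⁺ is absent, so OrvU is inactive.
Required activator TemJ is absent, so *nolF* is not transcribed.
So NolF is not produced.
Diaminopimelate is present, so IrpT is active.
Itaconate is absent, so SibQ is inactive.
Activator IrpT is present, so *quvM* is transcribed.
→ *quvM* is ON in B.

B only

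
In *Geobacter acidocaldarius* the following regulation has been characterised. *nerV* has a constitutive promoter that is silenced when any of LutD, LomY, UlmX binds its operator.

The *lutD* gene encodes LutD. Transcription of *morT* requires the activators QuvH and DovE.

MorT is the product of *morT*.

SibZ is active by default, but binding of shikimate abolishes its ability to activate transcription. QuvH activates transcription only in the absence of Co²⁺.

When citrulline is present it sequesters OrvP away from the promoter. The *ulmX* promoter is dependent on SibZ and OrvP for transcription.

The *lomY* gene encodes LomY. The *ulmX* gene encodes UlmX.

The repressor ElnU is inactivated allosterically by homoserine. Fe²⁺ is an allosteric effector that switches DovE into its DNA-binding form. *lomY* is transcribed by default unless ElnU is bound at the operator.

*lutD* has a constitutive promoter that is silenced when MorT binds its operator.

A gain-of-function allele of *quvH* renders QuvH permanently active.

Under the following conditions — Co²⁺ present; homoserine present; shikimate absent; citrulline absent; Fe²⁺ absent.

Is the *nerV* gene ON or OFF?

QuvH is constitutively active in this strain.
Fe²⁺ is absent, so DovE is inactive.
Required activator DovE is absent, so *morT* is not transcribed.
So MorT is not produced.
With no repressor bound, *lutD* is transcribed.
So LutD is produced and active.
Homoserine is present, so ElnU is inactive.
With no repressor bound, *lomY* is transcribed.
So LomY is produced and active.
Shikimate is absent, so SibZ is active.
Citrulline is absent, so OrvP is active.
No repressor is bound and SibZ and OrvP are active, so *ulmX* is transcribed.
So UlmX is produced and active.
With repressor LutD bound, *nerV* is not transcribed.

OFF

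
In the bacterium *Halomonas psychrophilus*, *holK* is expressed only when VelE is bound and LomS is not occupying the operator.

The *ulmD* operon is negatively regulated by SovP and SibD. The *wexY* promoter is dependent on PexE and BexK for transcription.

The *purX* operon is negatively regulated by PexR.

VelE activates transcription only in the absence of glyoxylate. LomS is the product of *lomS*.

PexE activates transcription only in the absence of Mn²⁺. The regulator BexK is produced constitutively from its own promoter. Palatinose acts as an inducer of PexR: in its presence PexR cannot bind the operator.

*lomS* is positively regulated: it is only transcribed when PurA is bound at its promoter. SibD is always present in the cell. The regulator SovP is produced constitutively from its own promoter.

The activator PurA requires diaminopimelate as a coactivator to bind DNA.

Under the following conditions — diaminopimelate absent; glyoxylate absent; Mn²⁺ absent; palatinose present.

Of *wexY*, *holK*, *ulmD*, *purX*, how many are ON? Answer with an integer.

3

Mn²⁺ is absent, so PexE is active.
BexK is produced constitutively and is active.
No repressor is bound and PexE and BexK are active, so *wexY* is transcribed.
→ *wexY* is ON.
Glyoxylate is absent, so VelE is active.
Diaminopimelate is absent, so PurA is inactive.
Required activator PurA is absent, so *lomS* is not transcribed.
So LomS is not produced.
No repressor is bound and VelE is active, so *holK* is transcribed.
→ *holK* is ON.
SovP is produced constitutively and is active.
SibD is produced constitutively and is active.
With repressor SovP bound, *ulmD* is not transcribed.
→ *ulmD* is OFF.
Palatinose is present, so PexR is inactive.
With no repressor bound, *purX* is transcribed.
→ *purX* is ON.
3 of the 4 genes are transcribed.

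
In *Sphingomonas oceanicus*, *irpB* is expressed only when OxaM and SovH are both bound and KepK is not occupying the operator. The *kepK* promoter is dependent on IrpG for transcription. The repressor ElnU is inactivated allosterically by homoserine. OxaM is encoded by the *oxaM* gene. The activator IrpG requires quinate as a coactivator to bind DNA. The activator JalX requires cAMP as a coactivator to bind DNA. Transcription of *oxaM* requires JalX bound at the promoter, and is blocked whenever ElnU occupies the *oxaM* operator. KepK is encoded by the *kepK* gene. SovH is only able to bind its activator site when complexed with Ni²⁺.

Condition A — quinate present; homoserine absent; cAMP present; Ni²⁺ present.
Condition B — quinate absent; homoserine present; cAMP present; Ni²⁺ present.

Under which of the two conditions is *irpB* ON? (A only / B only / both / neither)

B only

Condition A:
Quinate is present, so IrpG is active.
No repressor is bound and IrpG is active, so *kepK* is transcribed.
So KepK is produced and active.
Homoserine is absent, so ElnU is active.
cAMP is present, so JalX is active.
With repressor ElnU bound, *oxaM* is not transcribed.
So OxaM is not produced.
Ni²⁺ is present, so SovH is active.
With repressor KepK bound, *irpB* is not transcribed.
→ *irpB* is OFF in A.
Condition B:
Quinate is absent, so IrpG is inactive.
Required activator IrpG is absent, so *kepK* is not transcribed.
So KepK is not produced.
Homoserine is present, so ElnU is inactive.
cAMP is present, so JalX is active.
No repressor is bound and JalX is active, so *oxaM* is transcribed.
So OxaM is produced and active.
Ni²⁺ is present, so SovH is active.
No repressor is bound and OxaM and SovH are active, so *irpB* is transcribed.
→ *irpB* is ON in B.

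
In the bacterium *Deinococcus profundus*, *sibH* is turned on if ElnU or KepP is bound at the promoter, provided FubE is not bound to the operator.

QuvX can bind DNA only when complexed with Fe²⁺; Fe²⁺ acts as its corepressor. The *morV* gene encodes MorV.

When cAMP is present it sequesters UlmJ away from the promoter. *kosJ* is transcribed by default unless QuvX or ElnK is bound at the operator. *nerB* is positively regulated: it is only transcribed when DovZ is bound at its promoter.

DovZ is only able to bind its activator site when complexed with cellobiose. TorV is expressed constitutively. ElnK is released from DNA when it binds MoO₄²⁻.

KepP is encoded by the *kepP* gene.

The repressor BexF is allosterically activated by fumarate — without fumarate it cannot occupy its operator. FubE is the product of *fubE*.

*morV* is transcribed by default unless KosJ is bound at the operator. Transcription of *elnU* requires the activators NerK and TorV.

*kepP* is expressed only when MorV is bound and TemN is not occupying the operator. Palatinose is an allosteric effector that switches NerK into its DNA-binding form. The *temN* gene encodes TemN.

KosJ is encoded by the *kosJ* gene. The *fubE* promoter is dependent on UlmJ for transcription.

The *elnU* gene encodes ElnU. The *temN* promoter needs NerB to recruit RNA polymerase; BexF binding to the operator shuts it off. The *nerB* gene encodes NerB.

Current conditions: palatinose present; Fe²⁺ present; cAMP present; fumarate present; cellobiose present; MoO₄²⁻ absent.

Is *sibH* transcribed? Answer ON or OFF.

ON

cAMP is present, so UlmJ is inactive.
Required activator UlmJ is absent, so *fubE* is not transcribed.
So FubE is not produced.
Palatinose is present, so NerK is active.
TorV is produced constitutively and is active.
No repressor is bound and NerK and TorV are active, so *elnU* is transcribed.
So ElnU is produced and active.
Fe²⁺ is present, so QuvX is active.
MoO₄²⁻ is absent, so ElnK is active.
With repressor QuvX bound, *kosJ* is not transcribed.
So KosJ is not produced.
With no repressor bound, *morV* is transcribed.
So MorV is produced and active.
Fumarate is present, so BexF is active.
Cellobiose is present, so DovZ is active.
No repressor is bound and DovZ is active, so *nerB* is transcribed.
So NerB is produced and active.
With repressor BexF bound, *temN* is not transcribed.
So TemN is not produced.
No repressor is bound and MorV is active, so *kepP* is transcribed.
So KepP is produced and active.
Activator ElnU is present, so *sibH* is transcribed.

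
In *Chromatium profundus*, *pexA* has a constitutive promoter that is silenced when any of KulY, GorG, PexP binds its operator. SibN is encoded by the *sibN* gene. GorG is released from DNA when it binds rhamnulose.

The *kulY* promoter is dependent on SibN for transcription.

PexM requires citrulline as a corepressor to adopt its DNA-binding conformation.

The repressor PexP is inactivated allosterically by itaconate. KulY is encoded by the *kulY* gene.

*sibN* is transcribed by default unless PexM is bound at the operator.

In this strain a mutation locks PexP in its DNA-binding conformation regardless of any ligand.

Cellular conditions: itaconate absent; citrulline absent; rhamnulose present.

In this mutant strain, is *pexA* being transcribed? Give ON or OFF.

Citrulline is absent, so PexM is inactive.
With no repressor bound, *sibN* is transcribed.
So SibN is produced and active.
No repressor is bound and SibN is active, so *kulY* is transcribed.
So KulY is produced and active.
Rhamnulose is present, so GorG is inactive.
PexP is constitutively active in this strain.
With repressor KulY bound, *pexA* is not transcribed.

OFF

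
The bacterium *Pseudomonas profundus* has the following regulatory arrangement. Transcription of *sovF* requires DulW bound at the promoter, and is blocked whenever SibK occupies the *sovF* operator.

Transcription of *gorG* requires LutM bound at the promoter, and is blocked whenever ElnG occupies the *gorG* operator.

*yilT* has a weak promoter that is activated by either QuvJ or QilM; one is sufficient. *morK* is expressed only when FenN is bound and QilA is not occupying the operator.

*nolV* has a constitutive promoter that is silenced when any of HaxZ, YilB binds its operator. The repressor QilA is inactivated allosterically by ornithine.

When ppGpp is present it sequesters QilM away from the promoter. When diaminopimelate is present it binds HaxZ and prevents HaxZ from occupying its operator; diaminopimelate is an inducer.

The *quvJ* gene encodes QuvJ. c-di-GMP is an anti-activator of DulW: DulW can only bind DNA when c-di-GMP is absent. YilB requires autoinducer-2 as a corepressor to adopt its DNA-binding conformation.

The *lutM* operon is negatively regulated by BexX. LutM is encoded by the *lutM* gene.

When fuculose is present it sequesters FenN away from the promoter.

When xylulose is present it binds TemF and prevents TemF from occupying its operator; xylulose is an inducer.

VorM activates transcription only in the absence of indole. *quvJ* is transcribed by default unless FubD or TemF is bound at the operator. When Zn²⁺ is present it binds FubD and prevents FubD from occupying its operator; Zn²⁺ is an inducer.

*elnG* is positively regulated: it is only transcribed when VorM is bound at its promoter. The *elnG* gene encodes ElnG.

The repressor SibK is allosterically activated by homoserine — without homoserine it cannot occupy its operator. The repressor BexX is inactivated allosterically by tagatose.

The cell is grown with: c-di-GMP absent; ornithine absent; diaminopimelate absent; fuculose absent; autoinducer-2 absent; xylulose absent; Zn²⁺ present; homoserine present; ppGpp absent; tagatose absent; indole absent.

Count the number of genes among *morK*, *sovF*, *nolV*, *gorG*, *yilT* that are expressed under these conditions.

Fuculose is absent, so FenN is active.
Ornithine is absent, so QilA is active.
With repressor QilA bound, *morK* is not transcribed.
→ *morK* is OFF.
c-di-GMP is absent, so DulW is active.
Homoserine is present, so SibK is active.
With repressor SibK bound, *sovF* is not transcribed.
→ *sovF* is OFF.
Diaminopimelate is absent, so HaxZ is active.
Autoinducer-2 is absent, so YilB is inactive.
With repressor HaxZ bound, *nolV* is not transcribed.
→ *nolV* is OFF.
Tagatose is absent, so BexX is active.
With repressor BexX bound, *lutM* is not transcribed.
So LutM is not produced.
Indole is absent, so VorM is active.
No repressor is bound and VorM is active, so *elnG* is transcribed.
So ElnG is produced and active.
With repressor ElnG bound, *gorG* is not transcribed.
→ *gorG* is OFF.
Zn²⁺ is present, so FubD is inactive.
Xylulose is absent, so TemF is active.
With repressor TemF bound, *quvJ* is not transcribed.
So QuvJ is not produced.
ppGpp is absent, so QilM is active.
Activator QilM is present, so *yilT* is transcribed.
→ *yilT* is ON.
1 of the 5 genes is transcribed.

1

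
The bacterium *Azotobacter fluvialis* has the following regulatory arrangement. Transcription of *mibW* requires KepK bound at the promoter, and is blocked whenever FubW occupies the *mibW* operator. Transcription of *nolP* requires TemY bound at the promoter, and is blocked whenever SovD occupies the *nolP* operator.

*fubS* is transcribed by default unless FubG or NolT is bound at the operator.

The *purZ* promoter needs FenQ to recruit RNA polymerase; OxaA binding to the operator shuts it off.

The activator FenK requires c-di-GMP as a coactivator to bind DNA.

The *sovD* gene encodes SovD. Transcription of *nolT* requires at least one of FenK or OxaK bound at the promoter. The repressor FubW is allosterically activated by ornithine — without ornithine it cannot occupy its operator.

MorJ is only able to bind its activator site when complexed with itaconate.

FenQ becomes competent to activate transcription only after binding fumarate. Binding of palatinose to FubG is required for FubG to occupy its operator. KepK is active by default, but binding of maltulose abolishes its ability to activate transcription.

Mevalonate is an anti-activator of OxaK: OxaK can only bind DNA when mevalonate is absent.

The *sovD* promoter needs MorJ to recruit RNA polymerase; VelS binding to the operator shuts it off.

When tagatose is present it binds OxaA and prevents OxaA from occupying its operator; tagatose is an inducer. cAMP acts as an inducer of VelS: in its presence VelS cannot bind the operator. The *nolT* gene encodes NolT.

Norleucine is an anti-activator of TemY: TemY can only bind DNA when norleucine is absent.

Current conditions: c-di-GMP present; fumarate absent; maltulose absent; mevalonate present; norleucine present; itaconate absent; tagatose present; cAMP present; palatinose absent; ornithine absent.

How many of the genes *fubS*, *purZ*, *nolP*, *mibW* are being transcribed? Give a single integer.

Palatinose is absent, so FubG is inactive.
c-di-GMP is present, so FenK is active.
Mevalonate is present, so OxaK is inactive.
Activator FenK is present, so *nolT* is transcribed.
So NolT is produced and active.
With repressor NolT bound, *fubS* is not transcribed.
→ *fubS* is OFF.
Tagatose is present, so OxaA is inactive.
Fumarate is absent, so FenQ is inactive.
Required activator FenQ is absent, so *purZ* is not transcribed.
→ *purZ* is OFF.
cAMP is present, so VelS is inactive.
Itaconate is absent, so MorJ is inactive.
Required activator MorJ is absent, so *sovD* is not transcribed.
So SovD is not produced.
Norleucine is present, so TemY is inactive.
Required activator TemY is absent, so *nolP* is not transcribed.
→ *nolP* is OFF.
Ornithine is absent, so FubW is inactive.
Maltulose is absent, so KepK is active.
No repressor is bound and KepK is active, so *mibW* is transcribed.
→ *mibW* is ON.
1 of the 4 genes is transcribed.

1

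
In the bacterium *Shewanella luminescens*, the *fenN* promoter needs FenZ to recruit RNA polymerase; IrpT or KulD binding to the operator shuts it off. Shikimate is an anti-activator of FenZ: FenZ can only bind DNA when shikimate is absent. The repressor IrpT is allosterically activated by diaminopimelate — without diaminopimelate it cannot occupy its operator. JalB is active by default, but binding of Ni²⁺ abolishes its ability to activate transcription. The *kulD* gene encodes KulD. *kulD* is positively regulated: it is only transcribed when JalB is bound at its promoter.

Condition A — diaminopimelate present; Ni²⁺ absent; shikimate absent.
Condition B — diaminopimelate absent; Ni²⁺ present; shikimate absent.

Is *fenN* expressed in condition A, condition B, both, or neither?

B only

Condition A:
Diaminopimelate is present, so IrpT is active.
Ni²⁺ is absent, so JalB is active.
No repressor is bound and JalB is active, so *kulD* is transcribed.
So KulD is produced and active.
Shikimate is absent, so FenZ is active.
With repressor IrpT bound, *fenN* is not transcribed.
→ *fenN* is OFF in A.
Condition B:
Diaminopimelate is absent, so IrpT is inactive.
Ni²⁺ is present, so JalB is inactive.
Required activator JalB is absent, so *kulD* is not transcribed.
So KulD is not produced.
Shikimate is absent, so FenZ is active.
No repressor is bound and FenZ is active, so *fenN* is transcribed.
→ *fenN* is ON in B.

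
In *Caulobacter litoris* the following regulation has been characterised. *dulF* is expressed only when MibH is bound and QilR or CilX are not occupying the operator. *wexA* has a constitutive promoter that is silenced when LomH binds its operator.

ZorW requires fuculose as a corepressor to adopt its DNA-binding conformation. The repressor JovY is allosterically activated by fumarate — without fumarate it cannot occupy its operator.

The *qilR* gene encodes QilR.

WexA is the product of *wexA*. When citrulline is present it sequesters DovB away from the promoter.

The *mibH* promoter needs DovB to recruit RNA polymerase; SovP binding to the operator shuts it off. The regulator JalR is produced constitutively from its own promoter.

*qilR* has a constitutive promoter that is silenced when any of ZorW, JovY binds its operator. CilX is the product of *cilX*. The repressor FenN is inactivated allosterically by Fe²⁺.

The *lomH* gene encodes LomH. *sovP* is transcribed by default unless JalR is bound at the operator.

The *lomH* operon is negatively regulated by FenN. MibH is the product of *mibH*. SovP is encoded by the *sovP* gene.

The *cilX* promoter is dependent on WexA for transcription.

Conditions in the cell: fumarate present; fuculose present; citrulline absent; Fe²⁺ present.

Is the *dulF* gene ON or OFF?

ON

Citrulline is absent, so DovB is active.
JalR is produced constitutively and is active.
With repressor JalR bound, *sovP* is not transcribed.
So SovP is not produced.
No repressor is bound and DovB is active, so *mibH* is transcribed.
So MibH is produced and active.
Fuculose is present, so ZorW is active.
Fumarate is present, so JovY is active.
With repressor ZorW bound, *qilR* is not transcribed.
So QilR is not produced.
Fe²⁺ is present, so FenN is inactive.
With no repressor bound, *lomH* is transcribed.
So LomH is produced and active.
With repressor LomH bound, *wexA* is not transcribed.
So WexA is not produced.
Required activator WexA is absent, so *cilX* is not transcribed.
So CilX is not produced.
No repressor is bound and MibH is active, so *dulF* is transcribed.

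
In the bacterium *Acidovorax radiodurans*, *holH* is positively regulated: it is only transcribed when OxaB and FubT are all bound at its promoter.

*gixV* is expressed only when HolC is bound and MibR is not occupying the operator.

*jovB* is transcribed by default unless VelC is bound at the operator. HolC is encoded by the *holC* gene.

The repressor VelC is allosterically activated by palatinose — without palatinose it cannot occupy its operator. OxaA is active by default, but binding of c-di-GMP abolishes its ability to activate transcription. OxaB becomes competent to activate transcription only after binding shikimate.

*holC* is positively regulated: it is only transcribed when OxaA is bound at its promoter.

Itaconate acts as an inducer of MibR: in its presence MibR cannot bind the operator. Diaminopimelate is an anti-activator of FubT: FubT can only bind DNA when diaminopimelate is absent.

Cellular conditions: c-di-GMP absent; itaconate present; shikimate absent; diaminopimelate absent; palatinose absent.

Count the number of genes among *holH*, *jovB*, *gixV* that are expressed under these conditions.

2

Shikimate is absent, so OxaB is inactive.
Diaminopimelate is absent, so FubT is active.
Required activator OxaB is absent, so *holH* is not transcribed.
→ *holH* is OFF.
Palatinose is absent, so VelC is inactive.
With no repressor bound, *jovB* is transcribed.
→ *jovB* is ON.
Itaconate is present, so MibR is inactive.
c-di-GMP is absent, so OxaA is active.
No repressor is bound and OxaA is active, so *holC* is transcribed.
So HolC is produced and active.
No repressor is bound and HolC is active, so *gixV* is transcribed.
→ *gixV* is ON.
2 of the 3 genes are transcribed.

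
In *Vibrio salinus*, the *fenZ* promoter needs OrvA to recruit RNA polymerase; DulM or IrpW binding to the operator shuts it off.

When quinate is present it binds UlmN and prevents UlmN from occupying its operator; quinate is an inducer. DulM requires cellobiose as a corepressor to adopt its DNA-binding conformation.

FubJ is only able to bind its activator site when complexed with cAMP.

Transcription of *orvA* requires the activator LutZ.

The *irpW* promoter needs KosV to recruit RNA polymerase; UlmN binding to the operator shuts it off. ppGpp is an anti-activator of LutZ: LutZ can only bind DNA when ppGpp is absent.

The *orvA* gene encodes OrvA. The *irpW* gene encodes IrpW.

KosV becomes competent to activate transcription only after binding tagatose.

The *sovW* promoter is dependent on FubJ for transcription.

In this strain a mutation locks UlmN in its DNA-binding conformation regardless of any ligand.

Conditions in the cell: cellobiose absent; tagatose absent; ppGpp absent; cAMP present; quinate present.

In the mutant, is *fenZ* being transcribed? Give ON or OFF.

Cellobiose is absent, so DulM is inactive.
UlmN is constitutively active in this strain.
Tagatose is absent, so KosV is inactive.
With repressor UlmN bound, *irpW* is not transcribed.
So IrpW is not produced.
ppGpp is absent, so LutZ is active.
No repressor is bound and LutZ is active, so *orvA* is transcribed.
So OrvA is produced and active.
No repressor is bound and OrvA is active, so *fenZ* is transcribed.

ON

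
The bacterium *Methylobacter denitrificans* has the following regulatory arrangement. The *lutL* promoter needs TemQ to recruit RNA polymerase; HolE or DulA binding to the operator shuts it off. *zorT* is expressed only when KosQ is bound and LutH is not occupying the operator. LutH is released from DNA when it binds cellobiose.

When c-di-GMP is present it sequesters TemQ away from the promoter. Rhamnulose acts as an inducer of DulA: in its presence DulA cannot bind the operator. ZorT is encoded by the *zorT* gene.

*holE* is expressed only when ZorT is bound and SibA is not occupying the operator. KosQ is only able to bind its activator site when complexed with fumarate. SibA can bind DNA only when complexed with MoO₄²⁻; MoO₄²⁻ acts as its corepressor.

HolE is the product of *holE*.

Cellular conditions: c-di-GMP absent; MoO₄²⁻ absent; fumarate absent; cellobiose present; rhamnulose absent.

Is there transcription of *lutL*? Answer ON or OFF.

OFF

MoO₄²⁻ is absent, so SibA is inactive.
Cellobiose is present, so LutH is inactive.
Fumarate is absent, so KosQ is inactive.
Required activator KosQ is absent, so *zorT* is not transcribed.
So ZorT is not produced.
Required activator ZorT is absent, so *holE* is not transcribed.
So HolE is not produced.
Rhamnulose is absent, so DulA is active.
c-di-GMP is absent, so TemQ is active.
With repressor DulA bound, *lutL* is not transcribed.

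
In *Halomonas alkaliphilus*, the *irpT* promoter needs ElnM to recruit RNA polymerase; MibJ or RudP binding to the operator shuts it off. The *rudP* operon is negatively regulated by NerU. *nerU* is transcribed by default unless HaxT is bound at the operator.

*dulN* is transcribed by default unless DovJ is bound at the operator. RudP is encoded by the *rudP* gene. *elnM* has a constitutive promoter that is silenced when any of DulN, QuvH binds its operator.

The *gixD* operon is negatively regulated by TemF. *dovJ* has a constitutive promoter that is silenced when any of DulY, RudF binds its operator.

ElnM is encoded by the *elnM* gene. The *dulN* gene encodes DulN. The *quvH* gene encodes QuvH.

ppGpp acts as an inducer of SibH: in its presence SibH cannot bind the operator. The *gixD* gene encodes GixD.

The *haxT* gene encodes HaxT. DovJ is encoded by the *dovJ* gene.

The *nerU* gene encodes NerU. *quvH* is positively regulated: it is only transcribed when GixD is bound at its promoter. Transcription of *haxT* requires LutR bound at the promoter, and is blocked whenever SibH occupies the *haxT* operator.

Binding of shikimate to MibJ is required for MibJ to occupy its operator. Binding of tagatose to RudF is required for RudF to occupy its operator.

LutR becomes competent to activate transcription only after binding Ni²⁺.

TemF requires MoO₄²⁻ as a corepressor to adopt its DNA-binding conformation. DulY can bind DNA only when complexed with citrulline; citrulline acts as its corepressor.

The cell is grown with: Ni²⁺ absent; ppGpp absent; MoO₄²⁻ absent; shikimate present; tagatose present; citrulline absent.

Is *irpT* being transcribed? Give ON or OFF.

Citrulline is absent, so DulY is inactive.
Tagatose is present, so RudF is active.
With repressor RudF bound, *dovJ* is not transcribed.
So DovJ is not produced.
With no repressor bound, *dulN* is transcribed.
So DulN is produced and active.
MoO₄²⁻ is absent, so TemF is inactive.
With no repressor bound, *gixD* is transcribed.
So GixD is produced and active.
No repressor is bound and GixD is active, so *quvH* is transcribed.
So QuvH is produced and active.
With repressor DulN bound, *elnM* is not transcribed.
So ElnM is not produced.
Shikimate is present, so MibJ is active.
Ni²⁺ is absent, so LutR is inactive.
ppGpp is absent, so SibH is active.
With repressor SibH bound, *haxT* is not transcribed.
So HaxT is not produced.
With no repressor bound, *nerU* is transcribed.
So NerU is produced and active.
With repressor NerU bound, *rudP* is not transcribed.
So RudP is not produced.
With repressor MibJ bound, *irpT* is not transcribed.

OFF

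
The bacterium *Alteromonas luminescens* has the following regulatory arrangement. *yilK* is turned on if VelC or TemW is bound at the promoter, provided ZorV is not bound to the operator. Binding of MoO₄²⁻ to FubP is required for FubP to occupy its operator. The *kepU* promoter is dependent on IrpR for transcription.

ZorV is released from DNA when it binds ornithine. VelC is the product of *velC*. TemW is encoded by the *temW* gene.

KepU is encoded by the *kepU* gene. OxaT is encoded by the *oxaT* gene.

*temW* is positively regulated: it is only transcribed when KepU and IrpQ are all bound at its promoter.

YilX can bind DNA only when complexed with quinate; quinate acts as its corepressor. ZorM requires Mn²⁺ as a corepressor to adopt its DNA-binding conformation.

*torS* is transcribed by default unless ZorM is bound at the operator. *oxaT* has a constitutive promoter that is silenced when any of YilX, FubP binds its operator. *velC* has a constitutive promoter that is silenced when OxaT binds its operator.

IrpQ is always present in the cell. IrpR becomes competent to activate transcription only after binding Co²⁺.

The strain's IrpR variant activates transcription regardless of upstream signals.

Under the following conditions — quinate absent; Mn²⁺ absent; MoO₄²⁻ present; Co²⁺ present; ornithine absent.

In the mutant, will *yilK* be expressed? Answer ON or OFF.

OFF

Quinate is absent, so YilX is inactive.
MoO₄²⁻ is present, so FubP is active.
With repressor FubP bound, *oxaT* is not transcribed.
So OxaT is not produced.
With no repressor bound, *velC* is transcribed.
So VelC is produced and active.
IrpR is constitutively active in this strain.
No repressor is bound and IrpR is active, so *kepU* is transcribed.
So KepU is produced and active.
IrpQ is produced constitutively and is active.
No repressor is bound and KepU and IrpQ are active, so *temW* is transcribed.
So TemW is produced and active.
Ornithine is absent, so ZorV is active.
With repressor ZorV bound, *yilK* is not transcribed.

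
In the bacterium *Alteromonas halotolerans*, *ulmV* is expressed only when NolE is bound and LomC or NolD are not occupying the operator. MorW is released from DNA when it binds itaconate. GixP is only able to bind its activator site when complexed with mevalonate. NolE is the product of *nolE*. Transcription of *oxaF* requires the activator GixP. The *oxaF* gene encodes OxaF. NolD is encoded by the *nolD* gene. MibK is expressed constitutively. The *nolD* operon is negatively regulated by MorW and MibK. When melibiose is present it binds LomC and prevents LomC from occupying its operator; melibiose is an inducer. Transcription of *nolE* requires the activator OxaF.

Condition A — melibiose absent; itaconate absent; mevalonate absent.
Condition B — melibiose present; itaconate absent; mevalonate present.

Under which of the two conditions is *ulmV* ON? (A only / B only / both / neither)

B only

Condition A:
Melibiose is absent, so LomC is active.
Itaconate is absent, so MorW is active.
MibK is produced constitutively and is active.
With repressor MorW bound, *nolD* is not transcribed.
So NolD is not produced.
Mevalonate is absent, so GixP is inactive.
Required activator GixP is absent, so *oxaF* is not transcribed.
So OxaF is not produced.
Required activator OxaF is absent, so *nolE* is not transcribed.
So NolE is not produced.
With repressor LomC bound, *ulmV* is not transcribed.
→ *ulmV* is OFF in A.
Condition B:
Melibiose is present, so LomC is inactive.
Itaconate is absent, so MorW is active.
MibK is produced constitutively and is active.
With repressor MorW bound, *nolD* is not transcribed.
So NolD is not produced.
Mevalonate is present, so GixP is active.
No repressor is bound and GixP is active, so *oxaF* is transcribed.
So OxaF is produced and active.
No repressor is bound and OxaF is active, so *nolE* is transcribed.
So NolE is produced and active.
No repressor is bound and NolE is active, so *ulmV* is transcribed.
→ *ulmV* is ON in B.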